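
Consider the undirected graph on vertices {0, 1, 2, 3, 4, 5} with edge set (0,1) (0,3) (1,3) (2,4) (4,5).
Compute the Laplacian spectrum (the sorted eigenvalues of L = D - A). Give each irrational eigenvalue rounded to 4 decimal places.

[0, 0, 1, 3, 3, 3]

Reading degrees in the order [0, 1, 2, 3, 4, 5] gives [2, 2, 1, 2, 2, 1]; set D = diag(2, 2, 1, 2, 2, 1) and form L = D - A. Since every row of L sums to 0, the all-ones vector is in the kernel and 0 is an eigenvalue. The 2 zero eigenvalues correspond to the 2 connected components. The largest eigenvalue, 3, is at most the vertex count 6. The eigenvalues sum to 10, which equals trace(L) = 2|E|.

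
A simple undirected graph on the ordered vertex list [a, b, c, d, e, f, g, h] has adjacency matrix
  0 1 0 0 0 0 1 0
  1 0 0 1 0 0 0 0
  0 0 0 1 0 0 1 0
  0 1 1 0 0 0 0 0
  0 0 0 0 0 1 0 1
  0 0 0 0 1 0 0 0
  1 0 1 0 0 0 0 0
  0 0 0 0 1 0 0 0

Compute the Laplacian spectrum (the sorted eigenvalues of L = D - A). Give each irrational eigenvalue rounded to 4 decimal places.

Each diagonal entry of L is the vertex degree and each off-diagonal entry is -1 where an edge is present, 0 otherwise; in the order [a, b, c, d, e, f, g, h] the diagonal is [2, 2, 2, 2, 2, 1, 2, 1]. The multiplicity of 0 as a Laplacian eigenvalue equals the number of connected components. The 2 zero eigenvalues correspond to the 2 connected components. The largest eigenvalue, 3.6180, is at most the vertex count 8. The eigenvalues sum to 14, which equals trace(L) = 2|E|.

[0, 0, 1, 1.3820, 1.3820, 3, 3.6180, 3.6180]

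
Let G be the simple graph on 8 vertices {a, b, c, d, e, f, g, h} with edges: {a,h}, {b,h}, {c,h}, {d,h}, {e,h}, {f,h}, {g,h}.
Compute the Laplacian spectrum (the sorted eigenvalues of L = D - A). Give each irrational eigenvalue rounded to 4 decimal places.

Each diagonal entry of L is the vertex degree and each off-diagonal entry is -1 where an edge is present, 0 otherwise; in the order [a, b, c, d, e, f, g, h] the diagonal is [1, 1, 1, 1, 1, 1, 1, 7]. Since every row of L sums to 0, the all-ones vector is in the kernel and 0 is an eigenvalue. There is one zero in the spectrum, matching the 1 component. By the matrix-tree theorem the graph has (1/8) * product of the nonzero eigenvalues = 1 spanning tree.

[0, 1, 1, 1, 1, 1, 1, 8]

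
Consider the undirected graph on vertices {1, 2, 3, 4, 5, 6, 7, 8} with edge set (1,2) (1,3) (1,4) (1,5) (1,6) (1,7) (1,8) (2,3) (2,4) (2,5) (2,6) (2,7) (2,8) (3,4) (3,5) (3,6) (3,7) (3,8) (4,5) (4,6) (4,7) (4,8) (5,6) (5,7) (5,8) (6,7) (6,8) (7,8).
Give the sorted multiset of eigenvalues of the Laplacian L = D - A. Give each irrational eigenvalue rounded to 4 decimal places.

[0, 8, 8, 8, 8, 8, 8, 8]

With the vertex order [1, 2, 3, 4, 5, 6, 7, 8], the degrees are [7, 7, 7, 7, 7, 7, 7, 7], giving D = diag(7, 7, 7, 7, 7, 7, 7, 7) and L = D - A. L is symmetric positive semidefinite, so every eigenvalue is real and nonnegative. The largest eigenvalue, 8, is at most the vertex count 8. The eigenvalues sum to 56, which equals trace(L) = 2|E|.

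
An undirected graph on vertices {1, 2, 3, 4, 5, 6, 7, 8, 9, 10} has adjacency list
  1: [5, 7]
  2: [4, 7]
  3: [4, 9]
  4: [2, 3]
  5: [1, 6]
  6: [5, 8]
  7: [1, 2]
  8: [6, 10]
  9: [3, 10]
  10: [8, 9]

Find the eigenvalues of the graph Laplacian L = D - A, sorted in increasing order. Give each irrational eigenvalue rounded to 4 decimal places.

Reading degrees in the order [1, 2, 3, 4, 5, 6, 7, 8, 9, 10] gives [2, 2, 2, 2, 2, 2, 2, 2, 2, 2]; set D = diag(2, 2, 2, 2, 2, 2, 2, 2, 2, 2) and form L = D - A. Diagonalising L (or applying a numerical eigensolver to the 10x10 matrix) gives the spectrum above. The single zero eigenvalue shows the graph is connected. The eigenvalues sum to 20, which equals trace(L) = 2|E|.

[0, 0.3820, 0.3820, 1.3820, 1.3820, 2.6180, 2.6180, 3.6180, 3.6180, 4]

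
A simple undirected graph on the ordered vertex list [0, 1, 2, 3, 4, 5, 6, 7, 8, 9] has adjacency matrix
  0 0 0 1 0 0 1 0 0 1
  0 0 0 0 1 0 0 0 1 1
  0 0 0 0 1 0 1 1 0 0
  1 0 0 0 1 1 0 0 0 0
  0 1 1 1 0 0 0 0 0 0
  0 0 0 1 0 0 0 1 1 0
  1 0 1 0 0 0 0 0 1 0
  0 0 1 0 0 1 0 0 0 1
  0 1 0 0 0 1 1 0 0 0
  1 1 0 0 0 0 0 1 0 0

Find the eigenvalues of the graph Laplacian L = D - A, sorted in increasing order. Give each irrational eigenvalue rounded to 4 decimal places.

[0, 2, 2, 2, 2, 2, 5, 5, 5, 5]

With the vertex order [0, 1, 2, 3, 4, 5, 6, 7, 8, 9], the degrees are [3, 3, 3, 3, 3, 3, 3, 3, 3, 3], giving D = diag(3, 3, 3, 3, 3, 3, 3, 3, 3, 3) and L = D - A. Since every row of L sums to 0, the all-ones vector is in the kernel and 0 is an eigenvalue. The single zero eigenvalue shows the graph is connected.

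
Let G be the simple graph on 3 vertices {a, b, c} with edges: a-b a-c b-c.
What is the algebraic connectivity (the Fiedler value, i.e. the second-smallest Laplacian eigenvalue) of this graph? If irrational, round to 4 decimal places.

3

Each diagonal entry of L is the vertex degree and each off-diagonal entry is -1 where an edge is present, 0 otherwise; in the order [a, b, c] the diagonal is [2, 2, 2]. The smallest Laplacian eigenvalue is always 0. The next one, lambda_2 = 3, measures how hard the graph is to disconnect: larger values mean better connectivity.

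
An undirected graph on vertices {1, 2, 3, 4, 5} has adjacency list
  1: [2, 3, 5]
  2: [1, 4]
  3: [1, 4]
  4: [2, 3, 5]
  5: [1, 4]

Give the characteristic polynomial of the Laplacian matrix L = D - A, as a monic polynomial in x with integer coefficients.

x^5 - 12x^4 + 51x^3 - 92x^2 + 60x

With the vertex order [1, 2, 3, 4, 5], the degrees are [3, 2, 2, 3, 2], giving D = diag(3, 2, 2, 3, 2) and L = D - A. Computing det(xI - L) by cofactor expansion (or equivalently via sum-over-permutations) gives x^5 - 12x^4 + 51x^3 - 92x^2 + 60x. The coefficient of x^4 equals -trace(L) = -12, matching the sum of degrees. There is one zero in the spectrum, matching the 1 component.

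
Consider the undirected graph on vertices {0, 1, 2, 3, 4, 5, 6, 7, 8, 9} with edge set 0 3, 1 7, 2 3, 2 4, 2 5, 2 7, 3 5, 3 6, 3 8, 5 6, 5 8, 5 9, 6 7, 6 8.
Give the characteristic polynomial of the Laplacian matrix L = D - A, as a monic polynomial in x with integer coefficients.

x^10 - 28x^9 + 326x^8 - 2050x^7 + 7583x^6 - 16906x^5 + 22518x^4 - 17284x^3 + 6995x^2 - 1150x

Each diagonal entry of L is the vertex degree and each off-diagonal entry is -1 where an edge is present, 0 otherwise; in the order [0, 1, 2, 3, 4, 5, 6, 7, 8, 9] the diagonal is [1, 1, 4, 5, 1, 5, 4, 3, 3, 1]. Computing det(xI - L) by cofactor expansion (or equivalently via sum-over-permutations) gives x^10 - 28x^9 + 326x^8 - 2050x^7 + 7583x^6 - 16906x^5 + 22518x^4 - 17284x^3 + 6995x^2 - 1150x. The coefficient of x^9 equals -trace(L) = -28, matching the sum of degrees.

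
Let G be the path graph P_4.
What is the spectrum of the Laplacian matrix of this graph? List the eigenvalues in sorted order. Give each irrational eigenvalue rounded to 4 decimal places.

[0, 0.5858, 2, 3.4142]

The graph has 4 vertices and degree multiset [2, 2, 1, 1]; D is the diagonal matrix of degrees and L = D - A. Diagonalising L (or applying a numerical eigensolver to the 4x4 matrix) gives the spectrum above. The single zero eigenvalue shows the graph is connected. By the matrix-tree theorem the graph has (1/4) * product of the nonzero eigenvalues = 1 spanning tree. The largest eigenvalue, 3.4142, is at most the vertex count 4.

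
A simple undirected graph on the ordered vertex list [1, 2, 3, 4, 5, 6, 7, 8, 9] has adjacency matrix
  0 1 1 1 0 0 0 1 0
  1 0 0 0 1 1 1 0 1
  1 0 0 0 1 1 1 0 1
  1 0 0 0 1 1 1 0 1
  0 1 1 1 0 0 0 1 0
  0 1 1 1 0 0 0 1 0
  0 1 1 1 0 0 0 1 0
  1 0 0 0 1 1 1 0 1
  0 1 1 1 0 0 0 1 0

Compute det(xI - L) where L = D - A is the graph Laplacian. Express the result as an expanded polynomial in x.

x^9 - 40x^8 + 690x^7 - 6720x^6 + 40485x^5 - 154704x^4 + 366560x^3 - 492800x^2 + 288000x

With the vertex order [1, 2, 3, 4, 5, 6, 7, 8, 9], the degrees are [4, 5, 5, 5, 4, 4, 4, 5, 4], giving D = diag(4, 5, 5, 5, 4, 4, 4, 5, 4) and L = D - A. Computing det(xI - L) by cofactor expansion (or equivalently via sum-over-permutations) gives x^9 - 40x^8 + 690x^7 - 6720x^6 + 40485x^5 - 154704x^4 + 366560x^3 - 492800x^2 + 288000x. The coefficient of x^8 equals -trace(L) = -40, matching the sum of degrees.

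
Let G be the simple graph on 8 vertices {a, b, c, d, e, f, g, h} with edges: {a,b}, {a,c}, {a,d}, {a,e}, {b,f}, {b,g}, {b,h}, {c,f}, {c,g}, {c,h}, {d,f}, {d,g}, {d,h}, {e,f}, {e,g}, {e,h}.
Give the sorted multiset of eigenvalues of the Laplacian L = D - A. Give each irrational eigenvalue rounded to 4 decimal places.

With the vertex order [a, b, c, d, e, f, g, h], the degrees are [4, 4, 4, 4, 4, 4, 4, 4], giving D = diag(4, 4, 4, 4, 4, 4, 4, 4) and L = D - A. The multiplicity of 0 as a Laplacian eigenvalue equals the number of connected components. The single zero eigenvalue shows the graph is connected. By the matrix-tree theorem the graph has (1/8) * product of the nonzero eigenvalues = 4096 spanning trees. The eigenvalues sum to 32, which equals trace(L) = 2|E|.

[0, 4, 4, 4, 4, 4, 4, 8]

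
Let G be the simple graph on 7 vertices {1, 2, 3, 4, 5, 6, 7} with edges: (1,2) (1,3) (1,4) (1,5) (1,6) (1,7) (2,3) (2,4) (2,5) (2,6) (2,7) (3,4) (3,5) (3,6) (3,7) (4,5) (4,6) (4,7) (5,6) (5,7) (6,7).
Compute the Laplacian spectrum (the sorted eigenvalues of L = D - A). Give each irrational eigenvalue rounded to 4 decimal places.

[0, 7, 7, 7, 7, 7, 7]

Each diagonal entry of L is the vertex degree and each off-diagonal entry is -1 where an edge is present, 0 otherwise; in the order [1, 2, 3, 4, 5, 6, 7] the diagonal is [6, 6, 6, 6, 6, 6, 6]. Since every row of L sums to 0, the all-ones vector is in the kernel and 0 is an eigenvalue. The single zero eigenvalue shows the graph is connected. The eigenvalues sum to 42, which equals trace(L) = 2|E|. There is one zero in the spectrum, matching the 1 component.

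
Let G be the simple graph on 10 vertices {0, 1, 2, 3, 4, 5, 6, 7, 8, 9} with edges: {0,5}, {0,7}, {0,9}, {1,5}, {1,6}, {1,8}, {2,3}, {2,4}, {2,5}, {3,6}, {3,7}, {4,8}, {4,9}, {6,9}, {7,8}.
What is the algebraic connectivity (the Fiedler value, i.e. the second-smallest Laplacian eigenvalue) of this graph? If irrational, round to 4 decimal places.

2

Reading degrees in the order [0, 1, 2, 3, 4, 5, 6, 7, 8, 9] gives [3, 3, 3, 3, 3, 3, 3, 3, 3, 3]; set D = diag(3, 3, 3, 3, 3, 3, 3, 3, 3, 3) and form L = D - A. The sorted Laplacian eigenvalues are [0, 2, 2, 2, 2, 2, 5, 5, 5, 5]; the algebraic connectivity is the second entry, 2. There is one zero in the spectrum, matching the 1 component.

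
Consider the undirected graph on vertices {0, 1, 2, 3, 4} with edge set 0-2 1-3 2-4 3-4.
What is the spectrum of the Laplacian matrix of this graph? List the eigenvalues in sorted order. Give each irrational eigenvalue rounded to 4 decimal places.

With the vertex order [0, 1, 2, 3, 4], the degrees are [1, 1, 2, 2, 2], giving D = diag(1, 1, 2, 2, 2) and L = D - A. L is symmetric positive semidefinite, so every eigenvalue is real and nonnegative. The single zero eigenvalue shows the graph is connected. The eigenvalues sum to 8, which equals trace(L) = 2|E|.

[0, 0.3820, 1.3820, 2.6180, 3.6180]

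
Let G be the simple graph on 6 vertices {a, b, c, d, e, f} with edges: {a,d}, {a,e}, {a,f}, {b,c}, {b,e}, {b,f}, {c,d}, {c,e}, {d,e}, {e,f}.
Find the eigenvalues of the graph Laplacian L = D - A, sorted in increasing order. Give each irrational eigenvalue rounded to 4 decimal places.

With the vertex order [a, b, c, d, e, f], the degrees are [3, 3, 3, 3, 5, 3], giving D = diag(3, 3, 3, 3, 5, 3) and L = D - A. L is symmetric positive semidefinite, so every eigenvalue is real and nonnegative. The eigenvalues sum to 20, which equals trace(L) = 2|E|. By the matrix-tree theorem the graph has (1/6) * product of the nonzero eigenvalues = 121 spanning trees.

[0, 2.3820, 2.3820, 4.6180, 4.6180, 6]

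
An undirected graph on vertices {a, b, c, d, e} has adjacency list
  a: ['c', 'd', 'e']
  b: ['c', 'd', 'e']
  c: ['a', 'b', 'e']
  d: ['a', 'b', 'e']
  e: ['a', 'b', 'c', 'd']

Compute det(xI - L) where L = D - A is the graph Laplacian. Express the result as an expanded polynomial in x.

Each diagonal entry of L is the vertex degree and each off-diagonal entry is -1 where an edge is present, 0 otherwise; in the order [a, b, c, d, e] the diagonal is [3, 3, 3, 3, 4]. The eigenvalues of L are [0, 3, 3, 5, 5]; the characteristic polynomial is the product of (x - lambda_i), which multiplies out to x^5 - 16x^4 + 94x^3 - 240x^2 + 225x. Since p(0) = det(-L) = 0, x divides p(x). By the matrix-tree theorem the graph has (1/5) * product of the nonzero eigenvalues = 45 spanning trees. The eigenvalues sum to 16, which equals trace(L) = 2|E|.

x^5 - 16x^4 + 94x^3 - 240x^2 + 225x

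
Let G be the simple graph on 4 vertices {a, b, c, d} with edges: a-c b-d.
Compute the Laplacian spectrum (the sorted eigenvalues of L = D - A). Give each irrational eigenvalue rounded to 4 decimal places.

Reading degrees in the order [a, b, c, d] gives [1, 1, 1, 1]; set D = diag(1, 1, 1, 1) and form L = D - A. The multiplicity of 0 as a Laplacian eigenvalue equals the number of connected components. The 2 zero eigenvalues correspond to the 2 connected components.

[0, 0, 2, 2]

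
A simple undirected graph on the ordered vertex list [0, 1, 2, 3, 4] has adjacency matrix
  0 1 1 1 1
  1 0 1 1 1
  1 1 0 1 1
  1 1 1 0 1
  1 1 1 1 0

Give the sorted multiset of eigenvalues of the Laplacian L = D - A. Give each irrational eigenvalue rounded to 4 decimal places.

With the vertex order [0, 1, 2, 3, 4], the degrees are [4, 4, 4, 4, 4], giving D = diag(4, 4, 4, 4, 4) and L = D - A. L is symmetric positive semidefinite, so every eigenvalue is real and nonnegative. The largest eigenvalue, 5, is at most the vertex count 5. There is one zero in the spectrum, matching the 1 component.

[0, 5, 5, 5, 5]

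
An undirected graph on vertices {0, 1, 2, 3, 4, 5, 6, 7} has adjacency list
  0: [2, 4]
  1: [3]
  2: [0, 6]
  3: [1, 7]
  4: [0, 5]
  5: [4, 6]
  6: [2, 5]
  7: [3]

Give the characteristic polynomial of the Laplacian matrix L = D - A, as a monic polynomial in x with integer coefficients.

x^8 - 14x^7 + 78x^6 - 220x^5 + 330x^4 - 250x^3 + 75x^2

Each diagonal entry of L is the vertex degree and each off-diagonal entry is -1 where an edge is present, 0 otherwise; in the order [0, 1, 2, 3, 4, 5, 6, 7] the diagonal is [2, 1, 2, 2, 2, 2, 2, 1]. Computing det(xI - L) by cofactor expansion (or equivalently via sum-over-permutations) gives x^8 - 14x^7 + 78x^6 - 220x^5 + 330x^4 - 250x^3 + 75x^2. The constant term is 0 because L is singular (the all-ones vector lies in its kernel). The eigenvalues sum to 14, which equals trace(L) = 2|E|.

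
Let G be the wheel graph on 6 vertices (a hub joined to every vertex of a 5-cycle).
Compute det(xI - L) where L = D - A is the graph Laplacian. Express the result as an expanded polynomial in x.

x^6 - 20x^5 + 155x^4 - 580x^3 + 1045x^2 - 726x

The graph has 6 vertices and degree multiset [5, 3, 3, 3, 3, 3]; D is the diagonal matrix of degrees and L = D - A. Computing det(xI - L) by cofactor expansion (or equivalently via sum-over-permutations) gives x^6 - 20x^5 + 155x^4 - 580x^3 + 1045x^2 - 726x. The coefficient of x^5 equals -trace(L) = -20, matching the sum of degrees. There is one zero in the spectrum, matching the 1 component. The largest eigenvalue, 6, is at most the vertex count 6.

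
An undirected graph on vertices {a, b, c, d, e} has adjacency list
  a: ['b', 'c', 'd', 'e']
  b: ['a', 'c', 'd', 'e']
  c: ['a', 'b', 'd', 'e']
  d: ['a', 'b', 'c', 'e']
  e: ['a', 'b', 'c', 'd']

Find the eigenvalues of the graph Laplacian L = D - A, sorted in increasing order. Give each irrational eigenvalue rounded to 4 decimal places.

[0, 5, 5, 5, 5]

With the vertex order [a, b, c, d, e], the degrees are [4, 4, 4, 4, 4], giving D = diag(4, 4, 4, 4, 4) and L = D - A. The multiplicity of 0 as a Laplacian eigenvalue equals the number of connected components. The single zero eigenvalue shows the graph is connected. By the matrix-tree theorem the graph has (1/5) * product of the nonzero eigenvalues = 125 spanning trees. The largest eigenvalue, 5, is at most the vertex count 5.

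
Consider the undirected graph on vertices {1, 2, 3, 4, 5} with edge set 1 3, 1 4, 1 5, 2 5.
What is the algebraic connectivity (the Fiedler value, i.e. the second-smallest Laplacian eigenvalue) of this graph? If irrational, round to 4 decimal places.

0.5188

Reading degrees in the order [1, 2, 3, 4, 5] gives [3, 1, 1, 1, 2]; set D = diag(3, 1, 1, 1, 2) and form L = D - A. Computing the eigenvalues of L and sorting gives [0, 0.5188, 1, 2.3111, 4.1701]. The Fiedler value lambda_2 = 0.5188 is strictly positive, so the graph is connected.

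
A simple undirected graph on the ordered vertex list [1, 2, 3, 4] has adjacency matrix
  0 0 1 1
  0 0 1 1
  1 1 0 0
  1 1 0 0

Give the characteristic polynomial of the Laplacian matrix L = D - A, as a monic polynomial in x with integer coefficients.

x^4 - 8x^3 + 20x^2 - 16x

With the vertex order [1, 2, 3, 4], the degrees are [2, 2, 2, 2], giving D = diag(2, 2, 2, 2) and L = D - A. Computing det(xI - L) by cofactor expansion (or equivalently via sum-over-permutations) gives x^4 - 8x^3 + 20x^2 - 16x. The coefficient of x^3 equals -trace(L) = -8, matching the sum of degrees. The eigenvalues sum to 8, which equals trace(L) = 2|E|.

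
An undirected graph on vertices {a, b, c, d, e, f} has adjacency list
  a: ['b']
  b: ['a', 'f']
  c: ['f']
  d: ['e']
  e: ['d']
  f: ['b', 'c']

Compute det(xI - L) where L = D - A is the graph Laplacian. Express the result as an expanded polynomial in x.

Reading degrees in the order [a, b, c, d, e, f] gives [1, 2, 1, 1, 1, 2]; set D = diag(1, 2, 1, 1, 1, 2) and form L = D - A. L has integer entries, so p(x) = det(xI - L) has integer coefficients. Expanding the determinant yields x^6 - 8x^5 + 22x^4 - 24x^3 + 8x^2. The coefficient of x^5 equals -trace(L) = -8, matching the sum of degrees.

x^6 - 8x^5 + 22x^4 - 24x^3 + 8x^2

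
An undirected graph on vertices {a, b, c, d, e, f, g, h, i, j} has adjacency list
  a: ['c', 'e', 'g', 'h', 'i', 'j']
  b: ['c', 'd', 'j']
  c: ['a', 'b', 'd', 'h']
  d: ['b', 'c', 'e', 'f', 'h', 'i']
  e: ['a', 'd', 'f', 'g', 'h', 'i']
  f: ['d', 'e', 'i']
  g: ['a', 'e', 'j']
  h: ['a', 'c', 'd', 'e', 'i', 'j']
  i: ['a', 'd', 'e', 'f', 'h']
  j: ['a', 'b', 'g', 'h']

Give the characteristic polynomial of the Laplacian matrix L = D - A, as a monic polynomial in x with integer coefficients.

x^10 - 46x^9 + 921x^8 - 10516x^7 + 75318x^6 - 350180x^5 + 1054507x^4 - 1978590x^3 + 2094248x^2 - 951120x

Each diagonal entry of L is the vertex degree and each off-diagonal entry is -1 where an edge is present, 0 otherwise; in the order [a, b, c, d, e, f, g, h, i, j] the diagonal is [6, 3, 4, 6, 6, 3, 3, 6, 5, 4]. L has integer entries, so p(x) = det(xI - L) has integer coefficients. Expanding the determinant yields x^10 - 46x^9 + 921x^8 - 10516x^7 + 75318x^6 - 350180x^5 + 1054507x^4 - 1978590x^3 + 2094248x^2 - 951120x. The coefficient of x^9 equals -trace(L) = -46, matching the sum of degrees. The largest eigenvalue, 7.9074, is at most the vertex count 10.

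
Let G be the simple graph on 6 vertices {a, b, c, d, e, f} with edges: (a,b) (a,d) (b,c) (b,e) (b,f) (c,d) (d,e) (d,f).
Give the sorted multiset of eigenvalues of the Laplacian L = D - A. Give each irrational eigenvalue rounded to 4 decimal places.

[0, 2, 2, 2, 4, 6]

Reading degrees in the order [a, b, c, d, e, f] gives [2, 4, 2, 4, 2, 2]; set D = diag(2, 4, 2, 4, 2, 2) and form L = D - A. L is symmetric positive semidefinite, so every eigenvalue is real and nonnegative. The single zero eigenvalue shows the graph is connected. By the matrix-tree theorem the graph has (1/6) * product of the nonzero eigenvalues = 32 spanning trees.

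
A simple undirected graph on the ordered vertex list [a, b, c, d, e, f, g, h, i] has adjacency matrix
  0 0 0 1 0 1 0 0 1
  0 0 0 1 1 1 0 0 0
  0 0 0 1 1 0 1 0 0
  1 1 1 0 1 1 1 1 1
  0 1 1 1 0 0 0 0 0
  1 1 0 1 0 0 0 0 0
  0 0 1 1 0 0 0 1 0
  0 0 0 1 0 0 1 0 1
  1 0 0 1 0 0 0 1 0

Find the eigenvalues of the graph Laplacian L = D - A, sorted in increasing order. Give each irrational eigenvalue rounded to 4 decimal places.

[0, 1.5858, 1.5858, 3, 3, 4.4142, 4.4142, 5, 9]

Reading degrees in the order [a, b, c, d, e, f, g, h, i] gives [3, 3, 3, 8, 3, 3, 3, 3, 3]; set D = diag(3, 3, 3, 8, 3, 3, 3, 3, 3) and form L = D - A. The multiplicity of 0 as a Laplacian eigenvalue equals the number of connected components. The largest eigenvalue, 9, is at most the vertex count 9.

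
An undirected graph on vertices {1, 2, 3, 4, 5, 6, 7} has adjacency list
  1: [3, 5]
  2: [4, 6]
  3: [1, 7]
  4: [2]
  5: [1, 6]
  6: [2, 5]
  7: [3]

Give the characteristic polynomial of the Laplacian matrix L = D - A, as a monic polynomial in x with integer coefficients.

With the vertex order [1, 2, 3, 4, 5, 6, 7], the degrees are [2, 2, 2, 1, 2, 2, 1], giving D = diag(2, 2, 2, 1, 2, 2, 1) and L = D - A. L has integer entries, so p(x) = det(xI - L) has integer coefficients. Expanding the determinant yields x^7 - 12x^6 + 55x^5 - 120x^4 + 126x^3 - 56x^2 + 7x. Since p(0) = det(-L) = 0, x divides p(x). The largest eigenvalue, 3.8019, is at most the vertex count 7. There is one zero in the spectrum, matching the 1 component.

x^7 - 12x^6 + 55x^5 - 120x^4 + 126x^3 - 56x^2 + 7x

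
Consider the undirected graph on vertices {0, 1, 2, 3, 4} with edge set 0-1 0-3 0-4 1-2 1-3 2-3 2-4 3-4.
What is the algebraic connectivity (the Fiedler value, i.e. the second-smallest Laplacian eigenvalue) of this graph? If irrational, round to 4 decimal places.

3

With the vertex order [0, 1, 2, 3, 4], the degrees are [3, 3, 3, 4, 3], giving D = diag(3, 3, 3, 4, 3) and L = D - A. The smallest Laplacian eigenvalue is always 0. The next one, lambda_2 = 3, measures how hard the graph is to disconnect: larger values mean better connectivity. The largest eigenvalue, 5, is at most the vertex count 5.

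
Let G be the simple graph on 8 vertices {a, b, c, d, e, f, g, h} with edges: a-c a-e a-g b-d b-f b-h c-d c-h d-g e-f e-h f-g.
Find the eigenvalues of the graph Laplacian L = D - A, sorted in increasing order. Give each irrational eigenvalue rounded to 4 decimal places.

[0, 2, 2, 2, 4, 4, 4, 6]

Reading degrees in the order [a, b, c, d, e, f, g, h] gives [3, 3, 3, 3, 3, 3, 3, 3]; set D = diag(3, 3, 3, 3, 3, 3, 3, 3) and form L = D - A. Diagonalising L (or applying a numerical eigensolver to the 8x8 matrix) gives the spectrum above. The eigenvalues sum to 24, which equals trace(L) = 2|E|.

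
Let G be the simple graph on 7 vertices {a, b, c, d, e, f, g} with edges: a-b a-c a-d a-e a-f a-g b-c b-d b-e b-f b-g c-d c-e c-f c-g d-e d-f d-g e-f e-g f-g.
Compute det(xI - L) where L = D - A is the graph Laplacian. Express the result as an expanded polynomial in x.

x^7 - 42x^6 + 735x^5 - 6860x^4 + 36015x^3 - 100842x^2 + 117649x

With the vertex order [a, b, c, d, e, f, g], the degrees are [6, 6, 6, 6, 6, 6, 6], giving D = diag(6, 6, 6, 6, 6, 6, 6) and L = D - A. L has integer entries, so p(x) = det(xI - L) has integer coefficients. Expanding the determinant yields x^7 - 42x^6 + 735x^5 - 6860x^4 + 36015x^3 - 100842x^2 + 117649x. Since p(0) = det(-L) = 0, x divides p(x). There is one zero in the spectrum, matching the 1 component.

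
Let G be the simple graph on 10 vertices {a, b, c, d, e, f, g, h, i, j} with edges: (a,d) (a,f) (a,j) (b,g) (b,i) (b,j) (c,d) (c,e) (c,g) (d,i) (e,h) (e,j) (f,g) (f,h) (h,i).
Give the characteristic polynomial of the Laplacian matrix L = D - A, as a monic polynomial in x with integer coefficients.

Each diagonal entry of L is the vertex degree and each off-diagonal entry is -1 where an edge is present, 0 otherwise; in the order [a, b, c, d, e, f, g, h, i, j] the diagonal is [3, 3, 3, 3, 3, 3, 3, 3, 3, 3]. The eigenvalues of L are [0, 2, 2, 2, 2, 2, 5, 5, 5, 5]; the characteristic polynomial is the product of (x - lambda_i), which multiplies out to x^10 - 30x^9 + 390x^8 - 2880x^7 + 13305x^6 - 39882x^5 + 77640x^4 - 94800x^3 + 66000x^2 - 20000x. The constant term is 0 because L is singular (the all-ones vector lies in its kernel). By the matrix-tree theorem the graph has (1/10) * product of the nonzero eigenvalues = 2000 spanning trees. The eigenvalues sum to 30, which equals trace(L) = 2|E|.

x^10 - 30x^9 + 390x^8 - 2880x^7 + 13305x^6 - 39882x^5 + 77640x^4 - 94800x^3 + 66000x^2 - 20000x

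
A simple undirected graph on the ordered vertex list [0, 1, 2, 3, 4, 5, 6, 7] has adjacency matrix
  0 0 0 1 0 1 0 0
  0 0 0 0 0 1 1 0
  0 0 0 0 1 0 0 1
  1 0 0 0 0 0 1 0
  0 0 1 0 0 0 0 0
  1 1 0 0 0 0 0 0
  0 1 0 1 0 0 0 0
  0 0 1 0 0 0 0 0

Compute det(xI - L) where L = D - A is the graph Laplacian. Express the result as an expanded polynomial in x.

Each diagonal entry of L is the vertex degree and each off-diagonal entry is -1 where an edge is present, 0 otherwise; in the order [0, 1, 2, 3, 4, 5, 6, 7] the diagonal is [2, 2, 2, 2, 1, 2, 2, 1]. Computing det(xI - L) by cofactor expansion (or equivalently via sum-over-permutations) gives x^8 - 14x^7 + 78x^6 - 220x^5 + 330x^4 - 250x^3 + 75x^2. The coefficient of x^7 equals -trace(L) = -14, matching the sum of degrees. The eigenvalues sum to 14, which equals trace(L) = 2|E|.

x^8 - 14x^7 + 78x^6 - 220x^5 + 330x^4 - 250x^3 + 75x^2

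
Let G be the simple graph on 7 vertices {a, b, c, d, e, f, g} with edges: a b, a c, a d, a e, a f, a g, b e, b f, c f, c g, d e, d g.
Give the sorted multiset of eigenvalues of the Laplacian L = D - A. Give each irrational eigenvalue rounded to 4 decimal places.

Reading degrees in the order [a, b, c, d, e, f, g] gives [6, 3, 3, 3, 3, 3, 3]; set D = diag(6, 3, 3, 3, 3, 3, 3) and form L = D - A. Since every row of L sums to 0, the all-ones vector is in the kernel and 0 is an eigenvalue. The single zero eigenvalue shows the graph is connected.

[0, 2, 2, 4, 4, 5, 7]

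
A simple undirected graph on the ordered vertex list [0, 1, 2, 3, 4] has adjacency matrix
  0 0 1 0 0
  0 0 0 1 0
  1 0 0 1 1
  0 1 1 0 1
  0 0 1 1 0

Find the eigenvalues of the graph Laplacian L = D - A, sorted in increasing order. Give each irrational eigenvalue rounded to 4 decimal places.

With the vertex order [0, 1, 2, 3, 4], the degrees are [1, 1, 3, 3, 2], giving D = diag(1, 1, 3, 3, 2) and L = D - A. The multiplicity of 0 as a Laplacian eigenvalue equals the number of connected components. The single zero eigenvalue shows the graph is connected. The eigenvalues sum to 10, which equals trace(L) = 2|E|.

[0, 0.6972, 1.3820, 3.6180, 4.3028]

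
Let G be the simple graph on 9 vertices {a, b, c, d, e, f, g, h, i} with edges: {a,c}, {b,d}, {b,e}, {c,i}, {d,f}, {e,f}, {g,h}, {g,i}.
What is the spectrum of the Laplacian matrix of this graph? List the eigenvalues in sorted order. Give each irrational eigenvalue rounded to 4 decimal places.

Reading degrees in the order [a, b, c, d, e, f, g, h, i] gives [1, 2, 2, 2, 2, 2, 2, 1, 2]; set D = diag(1, 2, 2, 2, 2, 2, 2, 1, 2) and form L = D - A. Diagonalising L (or applying a numerical eigensolver to the 9x9 matrix) gives the spectrum above. The 2 zero eigenvalues correspond to the 2 connected components. There are 2 zeros in the spectrum, matching the 2 components.

[0, 0, 0.3820, 1.3820, 2, 2, 2.6180, 3.6180, 4]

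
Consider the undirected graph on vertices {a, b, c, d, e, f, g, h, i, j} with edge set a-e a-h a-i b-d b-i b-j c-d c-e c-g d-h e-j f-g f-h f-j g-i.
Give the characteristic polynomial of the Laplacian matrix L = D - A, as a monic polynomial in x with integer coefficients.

With the vertex order [a, b, c, d, e, f, g, h, i, j], the degrees are [3, 3, 3, 3, 3, 3, 3, 3, 3, 3], giving D = diag(3, 3, 3, 3, 3, 3, 3, 3, 3, 3) and L = D - A. The eigenvalues of L are [0, 2, 2, 2, 2, 2, 5, 5, 5, 5]; the characteristic polynomial is the product of (x - lambda_i), which multiplies out to x^10 - 30x^9 + 390x^8 - 2880x^7 + 13305x^6 - 39882x^5 + 77640x^4 - 94800x^3 + 66000x^2 - 20000x. The constant term is 0 because L is singular (the all-ones vector lies in its kernel). The largest eigenvalue, 5, is at most the vertex count 10.

x^10 - 30x^9 + 390x^8 - 2880x^7 + 13305x^6 - 39882x^5 + 77640x^4 - 94800x^3 + 66000x^2 - 20000x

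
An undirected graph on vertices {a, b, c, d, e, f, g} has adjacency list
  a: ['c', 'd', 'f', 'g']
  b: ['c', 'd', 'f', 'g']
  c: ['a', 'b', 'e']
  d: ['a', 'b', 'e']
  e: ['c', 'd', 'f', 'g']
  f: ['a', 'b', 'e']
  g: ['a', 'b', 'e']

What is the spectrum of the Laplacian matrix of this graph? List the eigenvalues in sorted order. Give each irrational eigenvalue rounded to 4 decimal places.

[0, 3, 3, 3, 4, 4, 7]

With the vertex order [a, b, c, d, e, f, g], the degrees are [4, 4, 3, 3, 4, 3, 3], giving D = diag(4, 4, 3, 3, 4, 3, 3) and L = D - A. L is symmetric positive semidefinite, so every eigenvalue is real and nonnegative. There is one zero in the spectrum, matching the 1 component. The eigenvalues sum to 24, which equals trace(L) = 2|E|.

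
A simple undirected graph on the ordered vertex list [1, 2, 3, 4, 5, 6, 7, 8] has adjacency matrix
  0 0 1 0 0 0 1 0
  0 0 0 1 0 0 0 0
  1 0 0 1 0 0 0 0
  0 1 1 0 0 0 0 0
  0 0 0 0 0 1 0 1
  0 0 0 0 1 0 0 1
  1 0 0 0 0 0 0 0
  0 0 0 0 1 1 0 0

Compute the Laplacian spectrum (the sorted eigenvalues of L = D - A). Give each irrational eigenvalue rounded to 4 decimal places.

[0, 0, 0.3820, 1.3820, 2.6180, 3, 3, 3.6180]

Each diagonal entry of L is the vertex degree and each off-diagonal entry is -1 where an edge is present, 0 otherwise; in the order [1, 2, 3, 4, 5, 6, 7, 8] the diagonal is [2, 1, 2, 2, 2, 2, 1, 2]. The multiplicity of 0 as a Laplacian eigenvalue equals the number of connected components. The 2 zero eigenvalues correspond to the 2 connected components. There are 2 zeros in the spectrum, matching the 2 components.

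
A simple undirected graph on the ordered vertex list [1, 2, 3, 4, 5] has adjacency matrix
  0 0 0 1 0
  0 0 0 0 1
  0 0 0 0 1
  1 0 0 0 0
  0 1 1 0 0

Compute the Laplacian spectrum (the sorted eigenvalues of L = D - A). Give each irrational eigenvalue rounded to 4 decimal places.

Reading degrees in the order [1, 2, 3, 4, 5] gives [1, 1, 1, 1, 2]; set D = diag(1, 1, 1, 1, 2) and form L = D - A. L is symmetric positive semidefinite, so every eigenvalue is real and nonnegative. The 2 zero eigenvalues correspond to the 2 connected components. The eigenvalues sum to 6, which equals trace(L) = 2|E|. The largest eigenvalue, 3, is at most the vertex count 5.

[0, 0, 1, 2, 3]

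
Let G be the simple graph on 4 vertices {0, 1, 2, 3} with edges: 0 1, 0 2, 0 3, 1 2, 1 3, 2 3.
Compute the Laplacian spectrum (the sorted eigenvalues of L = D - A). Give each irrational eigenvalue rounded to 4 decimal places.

[0, 4, 4, 4]

With the vertex order [0, 1, 2, 3], the degrees are [3, 3, 3, 3], giving D = diag(3, 3, 3, 3) and L = D - A. Diagonalising L (or applying a numerical eigensolver to the 4x4 matrix) gives the spectrum above. There is one zero in the spectrum, matching the 1 component.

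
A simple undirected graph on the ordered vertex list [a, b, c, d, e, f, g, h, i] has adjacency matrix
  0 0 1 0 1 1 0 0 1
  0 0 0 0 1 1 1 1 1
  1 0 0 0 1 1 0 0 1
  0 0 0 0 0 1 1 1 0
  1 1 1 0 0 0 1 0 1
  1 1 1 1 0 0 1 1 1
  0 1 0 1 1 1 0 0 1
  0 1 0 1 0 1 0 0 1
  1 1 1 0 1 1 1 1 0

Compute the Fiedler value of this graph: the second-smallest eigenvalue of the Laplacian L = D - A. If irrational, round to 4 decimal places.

With the vertex order [a, b, c, d, e, f, g, h, i], the degrees are [4, 5, 4, 3, 5, 7, 5, 4, 7], giving D = diag(4, 5, 4, 3, 5, 7, 5, 4, 7) and L = D - A. The sorted Laplacian eigenvalues are [0, 2.1902, 3.7292, 4.1864, 5, 6, 6.4707, 8.0806, 8.3429]; the algebraic connectivity is the second entry, 2.1902. The largest eigenvalue, 8.3429, is at most the vertex count 9.

2.1902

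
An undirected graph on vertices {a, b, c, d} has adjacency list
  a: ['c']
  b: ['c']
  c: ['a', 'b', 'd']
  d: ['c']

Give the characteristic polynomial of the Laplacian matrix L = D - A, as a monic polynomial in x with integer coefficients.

x^4 - 6x^3 + 9x^2 - 4x

Each diagonal entry of L is the vertex degree and each off-diagonal entry is -1 where an edge is present, 0 otherwise; in the order [a, b, c, d] the diagonal is [1, 1, 3, 1]. L has integer entries, so p(x) = det(xI - L) has integer coefficients. Expanding the determinant yields x^4 - 6x^3 + 9x^2 - 4x. The constant term is 0 because L is singular (the all-ones vector lies in its kernel). The largest eigenvalue, 4, is at most the vertex count 4. The eigenvalues sum to 6, which equals trace(L) = 2|E|.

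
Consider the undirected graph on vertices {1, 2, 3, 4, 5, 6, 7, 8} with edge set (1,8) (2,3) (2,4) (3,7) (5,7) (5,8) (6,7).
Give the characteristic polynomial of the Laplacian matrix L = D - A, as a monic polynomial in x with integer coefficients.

x^8 - 14x^7 + 77x^6 - 212x^5 + 308x^4 - 228x^3 + 75x^2 - 8x

With the vertex order [1, 2, 3, 4, 5, 6, 7, 8], the degrees are [1, 2, 2, 1, 2, 1, 3, 2], giving D = diag(1, 2, 2, 1, 2, 1, 3, 2) and L = D - A. Computing det(xI - L) by cofactor expansion (or equivalently via sum-over-permutations) gives x^8 - 14x^7 + 77x^6 - 212x^5 + 308x^4 - 228x^3 + 75x^2 - 8x. The constant term is 0 because L is singular (the all-ones vector lies in its kernel). The largest eigenvalue, 4.3623, is at most the vertex count 8.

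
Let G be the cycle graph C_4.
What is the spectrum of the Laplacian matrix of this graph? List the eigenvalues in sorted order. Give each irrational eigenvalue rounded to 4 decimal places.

The graph has 4 vertices and degree multiset [2, 2, 2, 2]; D is the diagonal matrix of degrees and L = D - A. L is symmetric positive semidefinite, so every eigenvalue is real and nonnegative.

[0, 2, 2, 4]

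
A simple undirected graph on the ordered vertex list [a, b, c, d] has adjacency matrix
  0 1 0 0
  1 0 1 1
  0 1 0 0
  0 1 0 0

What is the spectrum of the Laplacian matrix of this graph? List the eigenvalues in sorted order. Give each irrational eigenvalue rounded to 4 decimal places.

Each diagonal entry of L is the vertex degree and each off-diagonal entry is -1 where an edge is present, 0 otherwise; in the order [a, b, c, d] the diagonal is [1, 3, 1, 1]. L is symmetric positive semidefinite, so every eigenvalue is real and nonnegative. The single zero eigenvalue shows the graph is connected. The largest eigenvalue, 4, is at most the vertex count 4.

[0, 1, 1, 4]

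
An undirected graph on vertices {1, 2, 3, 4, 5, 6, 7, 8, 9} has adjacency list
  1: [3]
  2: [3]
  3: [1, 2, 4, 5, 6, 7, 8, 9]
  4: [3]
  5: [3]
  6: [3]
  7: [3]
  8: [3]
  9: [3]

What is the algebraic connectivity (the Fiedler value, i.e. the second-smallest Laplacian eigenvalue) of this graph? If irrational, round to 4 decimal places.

1

Reading degrees in the order [1, 2, 3, 4, 5, 6, 7, 8, 9] gives [1, 1, 8, 1, 1, 1, 1, 1, 1]; set D = diag(1, 1, 8, 1, 1, 1, 1, 1, 1) and form L = D - A. The sorted Laplacian eigenvalues are [0, 1, 1, 1, 1, 1, 1, 1, 9]; the algebraic connectivity is the second entry, 1. There is one zero in the spectrum, matching the 1 component.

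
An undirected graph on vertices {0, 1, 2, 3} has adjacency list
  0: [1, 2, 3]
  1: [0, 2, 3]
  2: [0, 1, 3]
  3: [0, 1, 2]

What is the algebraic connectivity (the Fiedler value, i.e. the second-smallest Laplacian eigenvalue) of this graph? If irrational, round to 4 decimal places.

4

With the vertex order [0, 1, 2, 3], the degrees are [3, 3, 3, 3], giving D = diag(3, 3, 3, 3) and L = D - A. Computing the eigenvalues of L and sorting gives [0, 4, 4, 4]. The Fiedler value lambda_2 = 4 is strictly positive, so the graph is connected. There is one zero in the spectrum, matching the 1 component. The largest eigenvalue, 4, is at most the vertex count 4.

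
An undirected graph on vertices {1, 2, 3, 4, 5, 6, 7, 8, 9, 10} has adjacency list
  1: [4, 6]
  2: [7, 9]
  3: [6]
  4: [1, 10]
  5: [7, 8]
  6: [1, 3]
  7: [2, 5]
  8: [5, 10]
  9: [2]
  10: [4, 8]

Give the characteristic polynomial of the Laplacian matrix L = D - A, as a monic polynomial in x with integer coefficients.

With the vertex order [1, 2, 3, 4, 5, 6, 7, 8, 9, 10], the degrees are [2, 2, 1, 2, 2, 2, 2, 2, 1, 2], giving D = diag(2, 2, 1, 2, 2, 2, 2, 2, 1, 2) and L = D - A. L has integer entries, so p(x) = det(xI - L) has integer coefficients. Expanding the determinant yields x^10 - 18x^9 + 136x^8 - 560x^7 + 1365x^6 - 2002x^5 + 1716x^4 - 792x^3 + 165x^2 - 10x. The coefficient of x^9 equals -trace(L) = -18, matching the sum of degrees. By the matrix-tree theorem the graph has (1/10) * product of the nonzero eigenvalues = 1 spanning tree. The eigenvalues sum to 18, which equals trace(L) = 2|E|.

x^10 - 18x^9 + 136x^8 - 560x^7 + 1365x^6 - 2002x^5 + 1716x^4 - 792x^3 + 165x^2 - 10x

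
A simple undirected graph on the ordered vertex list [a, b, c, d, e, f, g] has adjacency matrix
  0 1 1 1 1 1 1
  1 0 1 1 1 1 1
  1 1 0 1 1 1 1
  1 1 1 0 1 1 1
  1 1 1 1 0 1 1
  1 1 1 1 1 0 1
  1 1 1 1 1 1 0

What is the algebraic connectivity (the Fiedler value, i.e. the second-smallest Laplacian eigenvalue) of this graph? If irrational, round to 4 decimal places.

7

Each diagonal entry of L is the vertex degree and each off-diagonal entry is -1 where an edge is present, 0 otherwise; in the order [a, b, c, d, e, f, g] the diagonal is [6, 6, 6, 6, 6, 6, 6]. The smallest Laplacian eigenvalue is always 0. The next one, lambda_2 = 7, measures how hard the graph is to disconnect: larger values mean better connectivity. There is one zero in the spectrum, matching the 1 component. By the matrix-tree theorem the graph has (1/7) * product of the nonzero eigenvalues = 16807 spanning trees.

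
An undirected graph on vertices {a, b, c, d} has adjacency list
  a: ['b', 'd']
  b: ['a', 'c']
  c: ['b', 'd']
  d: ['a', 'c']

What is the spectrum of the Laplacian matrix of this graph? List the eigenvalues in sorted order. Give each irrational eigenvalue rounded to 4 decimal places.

With the vertex order [a, b, c, d], the degrees are [2, 2, 2, 2], giving D = diag(2, 2, 2, 2) and L = D - A. The multiplicity of 0 as a Laplacian eigenvalue equals the number of connected components. The single zero eigenvalue shows the graph is connected. By the matrix-tree theorem the graph has (1/4) * product of the nonzero eigenvalues = 4 spanning trees. The eigenvalues sum to 8, which equals trace(L) = 2|E|.

[0, 2, 2, 4]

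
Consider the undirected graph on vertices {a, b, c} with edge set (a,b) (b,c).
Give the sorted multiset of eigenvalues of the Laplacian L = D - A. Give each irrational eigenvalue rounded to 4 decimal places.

Reading degrees in the order [a, b, c] gives [1, 2, 1]; set D = diag(1, 2, 1) and form L = D - A. Diagonalising L (or applying a numerical eigensolver to the 3x3 matrix) gives the spectrum above. By the matrix-tree theorem the graph has (1/3) * product of the nonzero eigenvalues = 1 spanning tree.

[0, 1, 3]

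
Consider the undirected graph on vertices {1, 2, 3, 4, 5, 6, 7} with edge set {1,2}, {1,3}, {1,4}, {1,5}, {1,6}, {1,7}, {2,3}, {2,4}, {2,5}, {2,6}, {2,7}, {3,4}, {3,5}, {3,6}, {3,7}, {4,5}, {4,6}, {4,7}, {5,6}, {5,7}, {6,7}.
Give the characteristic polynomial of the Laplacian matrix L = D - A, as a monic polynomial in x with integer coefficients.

With the vertex order [1, 2, 3, 4, 5, 6, 7], the degrees are [6, 6, 6, 6, 6, 6, 6], giving D = diag(6, 6, 6, 6, 6, 6, 6) and L = D - A. The eigenvalues of L are [0, 7, 7, 7, 7, 7, 7]; the characteristic polynomial is the product of (x - lambda_i), which multiplies out to x^7 - 42x^6 + 735x^5 - 6860x^4 + 36015x^3 - 100842x^2 + 117649x. The coefficient of x^6 equals -trace(L) = -42, matching the sum of degrees. There is one zero in the spectrum, matching the 1 component. The largest eigenvalue, 7, is at most the vertex count 7.

x^7 - 42x^6 + 735x^5 - 6860x^4 + 36015x^3 - 100842x^2 + 117649x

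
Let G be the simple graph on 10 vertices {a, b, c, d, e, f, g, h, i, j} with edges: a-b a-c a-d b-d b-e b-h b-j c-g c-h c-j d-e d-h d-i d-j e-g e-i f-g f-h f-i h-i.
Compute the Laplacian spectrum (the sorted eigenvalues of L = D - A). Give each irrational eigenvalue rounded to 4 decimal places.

[0, 1.6926, 2.6115, 3, 3.1478, 4.3638, 5, 5.8127, 6.7959, 7.5758]

With the vertex order [a, b, c, d, e, f, g, h, i, j], the degrees are [3, 5, 4, 6, 4, 3, 3, 5, 4, 3], giving D = diag(3, 5, 4, 6, 4, 3, 3, 5, 4, 3) and L = D - A. The multiplicity of 0 as a Laplacian eigenvalue equals the number of connected components. The single zero eigenvalue shows the graph is connected.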